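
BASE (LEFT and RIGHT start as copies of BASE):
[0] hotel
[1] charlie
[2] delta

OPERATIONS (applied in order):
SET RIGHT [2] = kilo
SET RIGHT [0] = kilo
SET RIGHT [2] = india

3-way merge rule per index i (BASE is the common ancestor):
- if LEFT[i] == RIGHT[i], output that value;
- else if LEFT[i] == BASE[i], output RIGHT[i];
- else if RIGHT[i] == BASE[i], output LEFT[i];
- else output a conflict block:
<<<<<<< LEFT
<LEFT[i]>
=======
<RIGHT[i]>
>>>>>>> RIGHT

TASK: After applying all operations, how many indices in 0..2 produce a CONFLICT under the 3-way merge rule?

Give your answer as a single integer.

Answer: 0

Derivation:
Final LEFT:  [hotel, charlie, delta]
Final RIGHT: [kilo, charlie, india]
i=0: L=hotel=BASE, R=kilo -> take RIGHT -> kilo
i=1: L=charlie R=charlie -> agree -> charlie
i=2: L=delta=BASE, R=india -> take RIGHT -> india
Conflict count: 0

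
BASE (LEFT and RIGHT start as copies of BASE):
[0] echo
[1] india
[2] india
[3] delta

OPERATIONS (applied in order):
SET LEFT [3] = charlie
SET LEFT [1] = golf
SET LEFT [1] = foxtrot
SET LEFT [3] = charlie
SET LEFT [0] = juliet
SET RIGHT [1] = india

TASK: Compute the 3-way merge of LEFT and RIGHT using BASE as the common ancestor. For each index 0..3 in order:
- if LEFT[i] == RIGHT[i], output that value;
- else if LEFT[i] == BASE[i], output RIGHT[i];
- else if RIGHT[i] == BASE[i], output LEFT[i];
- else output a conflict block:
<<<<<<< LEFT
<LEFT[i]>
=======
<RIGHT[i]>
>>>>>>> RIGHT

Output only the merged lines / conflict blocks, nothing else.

Final LEFT:  [juliet, foxtrot, india, charlie]
Final RIGHT: [echo, india, india, delta]
i=0: L=juliet, R=echo=BASE -> take LEFT -> juliet
i=1: L=foxtrot, R=india=BASE -> take LEFT -> foxtrot
i=2: L=india R=india -> agree -> india
i=3: L=charlie, R=delta=BASE -> take LEFT -> charlie

Answer: juliet
foxtrot
india
charlie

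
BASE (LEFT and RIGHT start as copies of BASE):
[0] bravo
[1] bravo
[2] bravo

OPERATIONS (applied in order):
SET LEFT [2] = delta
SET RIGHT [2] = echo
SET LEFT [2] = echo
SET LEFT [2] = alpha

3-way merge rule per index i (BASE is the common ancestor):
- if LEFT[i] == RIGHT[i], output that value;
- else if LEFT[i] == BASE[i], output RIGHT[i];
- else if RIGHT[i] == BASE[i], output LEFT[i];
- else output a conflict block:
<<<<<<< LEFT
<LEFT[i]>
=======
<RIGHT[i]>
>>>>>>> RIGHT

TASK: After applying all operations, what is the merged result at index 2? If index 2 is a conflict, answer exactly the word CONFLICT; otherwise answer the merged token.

Final LEFT:  [bravo, bravo, alpha]
Final RIGHT: [bravo, bravo, echo]
i=0: L=bravo R=bravo -> agree -> bravo
i=1: L=bravo R=bravo -> agree -> bravo
i=2: BASE=bravo L=alpha R=echo all differ -> CONFLICT
Index 2 -> CONFLICT

Answer: CONFLICT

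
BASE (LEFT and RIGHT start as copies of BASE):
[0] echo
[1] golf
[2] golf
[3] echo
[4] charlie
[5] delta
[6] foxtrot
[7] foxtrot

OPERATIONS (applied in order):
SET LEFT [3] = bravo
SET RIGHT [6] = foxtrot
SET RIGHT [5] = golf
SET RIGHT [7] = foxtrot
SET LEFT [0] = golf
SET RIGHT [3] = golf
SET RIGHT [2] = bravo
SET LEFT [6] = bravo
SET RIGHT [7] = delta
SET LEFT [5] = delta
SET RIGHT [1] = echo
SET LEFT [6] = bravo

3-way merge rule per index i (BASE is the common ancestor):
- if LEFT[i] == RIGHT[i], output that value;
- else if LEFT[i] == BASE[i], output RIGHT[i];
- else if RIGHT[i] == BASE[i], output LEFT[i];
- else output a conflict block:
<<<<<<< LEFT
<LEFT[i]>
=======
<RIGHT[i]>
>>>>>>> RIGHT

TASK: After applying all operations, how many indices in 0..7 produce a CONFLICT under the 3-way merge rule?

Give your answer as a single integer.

Answer: 1

Derivation:
Final LEFT:  [golf, golf, golf, bravo, charlie, delta, bravo, foxtrot]
Final RIGHT: [echo, echo, bravo, golf, charlie, golf, foxtrot, delta]
i=0: L=golf, R=echo=BASE -> take LEFT -> golf
i=1: L=golf=BASE, R=echo -> take RIGHT -> echo
i=2: L=golf=BASE, R=bravo -> take RIGHT -> bravo
i=3: BASE=echo L=bravo R=golf all differ -> CONFLICT
i=4: L=charlie R=charlie -> agree -> charlie
i=5: L=delta=BASE, R=golf -> take RIGHT -> golf
i=6: L=bravo, R=foxtrot=BASE -> take LEFT -> bravo
i=7: L=foxtrot=BASE, R=delta -> take RIGHT -> delta
Conflict count: 1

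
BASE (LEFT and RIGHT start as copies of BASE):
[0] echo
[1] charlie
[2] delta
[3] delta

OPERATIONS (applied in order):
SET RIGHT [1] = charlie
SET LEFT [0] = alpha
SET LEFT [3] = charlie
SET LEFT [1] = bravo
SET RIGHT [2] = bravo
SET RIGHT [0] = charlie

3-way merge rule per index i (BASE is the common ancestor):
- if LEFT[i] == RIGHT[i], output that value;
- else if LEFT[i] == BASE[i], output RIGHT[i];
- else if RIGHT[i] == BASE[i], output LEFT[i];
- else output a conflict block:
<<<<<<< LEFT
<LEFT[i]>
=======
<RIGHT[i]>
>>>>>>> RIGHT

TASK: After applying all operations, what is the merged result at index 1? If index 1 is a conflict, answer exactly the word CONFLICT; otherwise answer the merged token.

Answer: bravo

Derivation:
Final LEFT:  [alpha, bravo, delta, charlie]
Final RIGHT: [charlie, charlie, bravo, delta]
i=0: BASE=echo L=alpha R=charlie all differ -> CONFLICT
i=1: L=bravo, R=charlie=BASE -> take LEFT -> bravo
i=2: L=delta=BASE, R=bravo -> take RIGHT -> bravo
i=3: L=charlie, R=delta=BASE -> take LEFT -> charlie
Index 1 -> bravo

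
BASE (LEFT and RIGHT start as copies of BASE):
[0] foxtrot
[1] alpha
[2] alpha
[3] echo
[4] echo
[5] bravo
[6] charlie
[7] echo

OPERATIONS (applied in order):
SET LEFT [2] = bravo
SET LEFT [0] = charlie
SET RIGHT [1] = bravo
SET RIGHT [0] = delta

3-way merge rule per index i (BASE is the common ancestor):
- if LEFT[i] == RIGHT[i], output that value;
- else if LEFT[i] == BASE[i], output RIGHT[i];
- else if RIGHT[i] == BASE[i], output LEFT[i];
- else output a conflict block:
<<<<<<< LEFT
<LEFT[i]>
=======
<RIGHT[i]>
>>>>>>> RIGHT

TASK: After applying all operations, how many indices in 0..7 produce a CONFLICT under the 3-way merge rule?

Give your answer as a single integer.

Final LEFT:  [charlie, alpha, bravo, echo, echo, bravo, charlie, echo]
Final RIGHT: [delta, bravo, alpha, echo, echo, bravo, charlie, echo]
i=0: BASE=foxtrot L=charlie R=delta all differ -> CONFLICT
i=1: L=alpha=BASE, R=bravo -> take RIGHT -> bravo
i=2: L=bravo, R=alpha=BASE -> take LEFT -> bravo
i=3: L=echo R=echo -> agree -> echo
i=4: L=echo R=echo -> agree -> echo
i=5: L=bravo R=bravo -> agree -> bravo
i=6: L=charlie R=charlie -> agree -> charlie
i=7: L=echo R=echo -> agree -> echo
Conflict count: 1

Answer: 1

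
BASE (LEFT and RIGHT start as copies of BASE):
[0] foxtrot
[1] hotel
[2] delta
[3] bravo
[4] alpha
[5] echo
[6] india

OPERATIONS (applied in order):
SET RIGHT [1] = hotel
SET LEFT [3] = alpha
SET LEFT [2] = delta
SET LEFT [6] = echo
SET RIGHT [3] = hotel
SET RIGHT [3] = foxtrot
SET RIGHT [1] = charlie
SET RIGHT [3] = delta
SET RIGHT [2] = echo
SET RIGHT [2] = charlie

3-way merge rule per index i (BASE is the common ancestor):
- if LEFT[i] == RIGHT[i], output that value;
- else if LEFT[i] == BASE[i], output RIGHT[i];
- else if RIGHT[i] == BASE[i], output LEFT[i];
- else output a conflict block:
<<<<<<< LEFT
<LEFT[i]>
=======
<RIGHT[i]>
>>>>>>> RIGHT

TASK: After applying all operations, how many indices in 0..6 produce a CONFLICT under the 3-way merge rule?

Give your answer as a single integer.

Final LEFT:  [foxtrot, hotel, delta, alpha, alpha, echo, echo]
Final RIGHT: [foxtrot, charlie, charlie, delta, alpha, echo, india]
i=0: L=foxtrot R=foxtrot -> agree -> foxtrot
i=1: L=hotel=BASE, R=charlie -> take RIGHT -> charlie
i=2: L=delta=BASE, R=charlie -> take RIGHT -> charlie
i=3: BASE=bravo L=alpha R=delta all differ -> CONFLICT
i=4: L=alpha R=alpha -> agree -> alpha
i=5: L=echo R=echo -> agree -> echo
i=6: L=echo, R=india=BASE -> take LEFT -> echo
Conflict count: 1

Answer: 1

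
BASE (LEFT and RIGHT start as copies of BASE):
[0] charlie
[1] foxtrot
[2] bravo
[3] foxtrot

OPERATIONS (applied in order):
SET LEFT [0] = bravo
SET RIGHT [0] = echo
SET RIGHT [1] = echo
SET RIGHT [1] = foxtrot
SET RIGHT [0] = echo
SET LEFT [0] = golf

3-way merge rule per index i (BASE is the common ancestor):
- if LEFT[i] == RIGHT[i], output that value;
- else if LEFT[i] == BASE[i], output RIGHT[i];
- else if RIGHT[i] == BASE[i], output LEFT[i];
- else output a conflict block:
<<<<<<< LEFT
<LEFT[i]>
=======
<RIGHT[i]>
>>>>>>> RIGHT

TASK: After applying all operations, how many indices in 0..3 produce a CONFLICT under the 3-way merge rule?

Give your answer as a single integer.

Answer: 1

Derivation:
Final LEFT:  [golf, foxtrot, bravo, foxtrot]
Final RIGHT: [echo, foxtrot, bravo, foxtrot]
i=0: BASE=charlie L=golf R=echo all differ -> CONFLICT
i=1: L=foxtrot R=foxtrot -> agree -> foxtrot
i=2: L=bravo R=bravo -> agree -> bravo
i=3: L=foxtrot R=foxtrot -> agree -> foxtrot
Conflict count: 1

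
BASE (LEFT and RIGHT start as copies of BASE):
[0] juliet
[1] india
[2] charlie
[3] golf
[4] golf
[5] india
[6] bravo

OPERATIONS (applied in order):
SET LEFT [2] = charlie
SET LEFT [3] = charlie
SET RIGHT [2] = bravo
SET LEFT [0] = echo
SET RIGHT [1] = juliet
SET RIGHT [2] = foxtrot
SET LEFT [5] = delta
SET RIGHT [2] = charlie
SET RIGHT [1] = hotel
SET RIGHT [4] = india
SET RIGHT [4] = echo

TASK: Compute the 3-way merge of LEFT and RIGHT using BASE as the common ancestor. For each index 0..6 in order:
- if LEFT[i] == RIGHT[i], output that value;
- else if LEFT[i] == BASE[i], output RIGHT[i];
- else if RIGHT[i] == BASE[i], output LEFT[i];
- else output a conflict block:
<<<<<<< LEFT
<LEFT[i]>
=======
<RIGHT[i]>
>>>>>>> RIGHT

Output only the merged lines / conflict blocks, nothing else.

Answer: echo
hotel
charlie
charlie
echo
delta
bravo

Derivation:
Final LEFT:  [echo, india, charlie, charlie, golf, delta, bravo]
Final RIGHT: [juliet, hotel, charlie, golf, echo, india, bravo]
i=0: L=echo, R=juliet=BASE -> take LEFT -> echo
i=1: L=india=BASE, R=hotel -> take RIGHT -> hotel
i=2: L=charlie R=charlie -> agree -> charlie
i=3: L=charlie, R=golf=BASE -> take LEFT -> charlie
i=4: L=golf=BASE, R=echo -> take RIGHT -> echo
i=5: L=delta, R=india=BASE -> take LEFT -> delta
i=6: L=bravo R=bravo -> agree -> bravo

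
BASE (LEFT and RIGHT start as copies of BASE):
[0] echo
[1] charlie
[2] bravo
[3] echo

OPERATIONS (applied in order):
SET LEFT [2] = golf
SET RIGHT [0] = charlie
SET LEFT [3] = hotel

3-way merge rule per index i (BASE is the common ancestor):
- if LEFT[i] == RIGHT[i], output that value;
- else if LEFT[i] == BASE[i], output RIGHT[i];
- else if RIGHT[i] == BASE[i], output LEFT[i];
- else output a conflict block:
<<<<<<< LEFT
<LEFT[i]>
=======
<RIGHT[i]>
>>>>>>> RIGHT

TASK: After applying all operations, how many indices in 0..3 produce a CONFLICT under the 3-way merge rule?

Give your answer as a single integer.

Answer: 0

Derivation:
Final LEFT:  [echo, charlie, golf, hotel]
Final RIGHT: [charlie, charlie, bravo, echo]
i=0: L=echo=BASE, R=charlie -> take RIGHT -> charlie
i=1: L=charlie R=charlie -> agree -> charlie
i=2: L=golf, R=bravo=BASE -> take LEFT -> golf
i=3: L=hotel, R=echo=BASE -> take LEFT -> hotel
Conflict count: 0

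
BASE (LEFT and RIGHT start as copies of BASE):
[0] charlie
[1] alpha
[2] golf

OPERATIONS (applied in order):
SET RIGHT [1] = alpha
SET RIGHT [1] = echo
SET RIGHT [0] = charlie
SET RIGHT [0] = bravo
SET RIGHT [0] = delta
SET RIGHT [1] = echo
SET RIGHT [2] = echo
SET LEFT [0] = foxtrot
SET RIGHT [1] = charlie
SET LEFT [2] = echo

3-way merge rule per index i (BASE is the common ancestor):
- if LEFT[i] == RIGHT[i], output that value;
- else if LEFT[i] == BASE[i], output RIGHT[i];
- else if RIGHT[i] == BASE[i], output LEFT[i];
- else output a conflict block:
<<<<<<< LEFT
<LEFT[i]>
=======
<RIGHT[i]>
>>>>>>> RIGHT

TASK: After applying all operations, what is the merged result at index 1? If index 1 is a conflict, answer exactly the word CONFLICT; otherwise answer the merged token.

Answer: charlie

Derivation:
Final LEFT:  [foxtrot, alpha, echo]
Final RIGHT: [delta, charlie, echo]
i=0: BASE=charlie L=foxtrot R=delta all differ -> CONFLICT
i=1: L=alpha=BASE, R=charlie -> take RIGHT -> charlie
i=2: L=echo R=echo -> agree -> echo
Index 1 -> charlie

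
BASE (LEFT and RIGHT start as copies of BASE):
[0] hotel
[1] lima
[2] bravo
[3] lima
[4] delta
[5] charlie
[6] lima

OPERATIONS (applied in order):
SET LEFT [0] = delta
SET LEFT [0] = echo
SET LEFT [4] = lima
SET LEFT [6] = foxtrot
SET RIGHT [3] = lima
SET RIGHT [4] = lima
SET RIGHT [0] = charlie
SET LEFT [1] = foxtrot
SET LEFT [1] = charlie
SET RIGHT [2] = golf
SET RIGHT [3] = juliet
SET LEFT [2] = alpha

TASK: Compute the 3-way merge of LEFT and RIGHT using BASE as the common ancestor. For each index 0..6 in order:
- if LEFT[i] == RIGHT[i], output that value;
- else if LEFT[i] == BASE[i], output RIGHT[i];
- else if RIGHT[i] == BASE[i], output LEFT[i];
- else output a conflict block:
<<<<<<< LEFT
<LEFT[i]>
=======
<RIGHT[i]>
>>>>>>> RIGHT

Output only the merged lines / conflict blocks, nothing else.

Answer: <<<<<<< LEFT
echo
=======
charlie
>>>>>>> RIGHT
charlie
<<<<<<< LEFT
alpha
=======
golf
>>>>>>> RIGHT
juliet
lima
charlie
foxtrot

Derivation:
Final LEFT:  [echo, charlie, alpha, lima, lima, charlie, foxtrot]
Final RIGHT: [charlie, lima, golf, juliet, lima, charlie, lima]
i=0: BASE=hotel L=echo R=charlie all differ -> CONFLICT
i=1: L=charlie, R=lima=BASE -> take LEFT -> charlie
i=2: BASE=bravo L=alpha R=golf all differ -> CONFLICT
i=3: L=lima=BASE, R=juliet -> take RIGHT -> juliet
i=4: L=lima R=lima -> agree -> lima
i=5: L=charlie R=charlie -> agree -> charlie
i=6: L=foxtrot, R=lima=BASE -> take LEFT -> foxtrot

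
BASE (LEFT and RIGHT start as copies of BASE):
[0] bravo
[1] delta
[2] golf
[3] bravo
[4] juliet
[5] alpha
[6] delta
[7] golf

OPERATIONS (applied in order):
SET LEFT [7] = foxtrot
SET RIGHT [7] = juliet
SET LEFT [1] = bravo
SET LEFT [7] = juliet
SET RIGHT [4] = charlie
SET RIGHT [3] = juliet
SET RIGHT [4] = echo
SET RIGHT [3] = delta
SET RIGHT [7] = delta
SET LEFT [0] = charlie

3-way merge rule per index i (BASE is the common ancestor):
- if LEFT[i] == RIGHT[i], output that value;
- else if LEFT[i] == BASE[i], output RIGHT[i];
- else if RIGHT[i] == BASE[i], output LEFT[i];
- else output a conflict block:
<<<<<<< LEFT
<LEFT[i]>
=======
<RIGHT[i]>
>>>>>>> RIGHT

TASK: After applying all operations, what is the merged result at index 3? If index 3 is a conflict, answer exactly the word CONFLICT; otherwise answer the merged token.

Final LEFT:  [charlie, bravo, golf, bravo, juliet, alpha, delta, juliet]
Final RIGHT: [bravo, delta, golf, delta, echo, alpha, delta, delta]
i=0: L=charlie, R=bravo=BASE -> take LEFT -> charlie
i=1: L=bravo, R=delta=BASE -> take LEFT -> bravo
i=2: L=golf R=golf -> agree -> golf
i=3: L=bravo=BASE, R=delta -> take RIGHT -> delta
i=4: L=juliet=BASE, R=echo -> take RIGHT -> echo
i=5: L=alpha R=alpha -> agree -> alpha
i=6: L=delta R=delta -> agree -> delta
i=7: BASE=golf L=juliet R=delta all differ -> CONFLICT
Index 3 -> delta

Answer: delta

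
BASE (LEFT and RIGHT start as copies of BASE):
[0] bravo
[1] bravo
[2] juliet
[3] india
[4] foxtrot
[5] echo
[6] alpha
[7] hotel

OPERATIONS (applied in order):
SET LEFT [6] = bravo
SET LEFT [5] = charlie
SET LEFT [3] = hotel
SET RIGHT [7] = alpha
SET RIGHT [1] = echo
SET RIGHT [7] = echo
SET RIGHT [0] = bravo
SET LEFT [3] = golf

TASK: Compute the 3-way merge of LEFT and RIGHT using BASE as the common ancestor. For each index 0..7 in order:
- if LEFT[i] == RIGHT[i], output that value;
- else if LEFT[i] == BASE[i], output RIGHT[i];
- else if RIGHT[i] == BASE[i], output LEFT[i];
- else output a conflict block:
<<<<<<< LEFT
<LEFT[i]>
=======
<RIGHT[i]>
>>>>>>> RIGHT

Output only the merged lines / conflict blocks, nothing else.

Final LEFT:  [bravo, bravo, juliet, golf, foxtrot, charlie, bravo, hotel]
Final RIGHT: [bravo, echo, juliet, india, foxtrot, echo, alpha, echo]
i=0: L=bravo R=bravo -> agree -> bravo
i=1: L=bravo=BASE, R=echo -> take RIGHT -> echo
i=2: L=juliet R=juliet -> agree -> juliet
i=3: L=golf, R=india=BASE -> take LEFT -> golf
i=4: L=foxtrot R=foxtrot -> agree -> foxtrot
i=5: L=charlie, R=echo=BASE -> take LEFT -> charlie
i=6: L=bravo, R=alpha=BASE -> take LEFT -> bravo
i=7: L=hotel=BASE, R=echo -> take RIGHT -> echo

Answer: bravo
echo
juliet
golf
foxtrot
charlie
bravo
echo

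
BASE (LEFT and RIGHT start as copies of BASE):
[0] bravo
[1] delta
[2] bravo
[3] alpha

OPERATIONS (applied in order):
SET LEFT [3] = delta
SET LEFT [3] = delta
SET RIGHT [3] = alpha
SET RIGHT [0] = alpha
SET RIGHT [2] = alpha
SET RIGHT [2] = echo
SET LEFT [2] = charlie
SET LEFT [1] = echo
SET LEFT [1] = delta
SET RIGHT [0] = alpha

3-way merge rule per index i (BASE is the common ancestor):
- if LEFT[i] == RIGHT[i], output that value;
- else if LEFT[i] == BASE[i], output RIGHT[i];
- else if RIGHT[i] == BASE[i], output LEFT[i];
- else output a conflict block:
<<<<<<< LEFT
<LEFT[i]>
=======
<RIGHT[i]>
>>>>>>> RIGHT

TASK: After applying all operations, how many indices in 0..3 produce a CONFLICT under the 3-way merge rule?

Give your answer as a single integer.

Final LEFT:  [bravo, delta, charlie, delta]
Final RIGHT: [alpha, delta, echo, alpha]
i=0: L=bravo=BASE, R=alpha -> take RIGHT -> alpha
i=1: L=delta R=delta -> agree -> delta
i=2: BASE=bravo L=charlie R=echo all differ -> CONFLICT
i=3: L=delta, R=alpha=BASE -> take LEFT -> delta
Conflict count: 1

Answer: 1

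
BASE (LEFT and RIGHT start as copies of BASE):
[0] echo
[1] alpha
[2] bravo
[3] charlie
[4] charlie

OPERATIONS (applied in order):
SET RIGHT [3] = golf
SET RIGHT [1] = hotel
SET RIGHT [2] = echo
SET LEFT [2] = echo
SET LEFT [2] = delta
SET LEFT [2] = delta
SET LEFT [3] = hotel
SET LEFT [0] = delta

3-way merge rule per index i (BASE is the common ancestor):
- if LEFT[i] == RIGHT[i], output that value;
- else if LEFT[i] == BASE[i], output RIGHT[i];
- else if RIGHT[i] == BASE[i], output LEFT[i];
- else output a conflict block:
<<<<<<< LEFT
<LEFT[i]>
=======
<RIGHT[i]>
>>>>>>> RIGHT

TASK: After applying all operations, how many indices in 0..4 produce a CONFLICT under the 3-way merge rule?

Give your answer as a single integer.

Final LEFT:  [delta, alpha, delta, hotel, charlie]
Final RIGHT: [echo, hotel, echo, golf, charlie]
i=0: L=delta, R=echo=BASE -> take LEFT -> delta
i=1: L=alpha=BASE, R=hotel -> take RIGHT -> hotel
i=2: BASE=bravo L=delta R=echo all differ -> CONFLICT
i=3: BASE=charlie L=hotel R=golf all differ -> CONFLICT
i=4: L=charlie R=charlie -> agree -> charlie
Conflict count: 2

Answer: 2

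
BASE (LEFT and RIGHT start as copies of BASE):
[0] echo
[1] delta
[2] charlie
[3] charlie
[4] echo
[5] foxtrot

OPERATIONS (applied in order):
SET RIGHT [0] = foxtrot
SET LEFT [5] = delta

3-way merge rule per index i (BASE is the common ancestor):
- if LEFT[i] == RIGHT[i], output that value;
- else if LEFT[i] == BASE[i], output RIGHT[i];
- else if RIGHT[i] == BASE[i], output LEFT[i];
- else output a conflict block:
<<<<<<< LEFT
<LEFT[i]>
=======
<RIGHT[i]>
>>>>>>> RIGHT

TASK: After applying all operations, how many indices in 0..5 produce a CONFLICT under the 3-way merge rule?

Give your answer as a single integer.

Final LEFT:  [echo, delta, charlie, charlie, echo, delta]
Final RIGHT: [foxtrot, delta, charlie, charlie, echo, foxtrot]
i=0: L=echo=BASE, R=foxtrot -> take RIGHT -> foxtrot
i=1: L=delta R=delta -> agree -> delta
i=2: L=charlie R=charlie -> agree -> charlie
i=3: L=charlie R=charlie -> agree -> charlie
i=4: L=echo R=echo -> agree -> echo
i=5: L=delta, R=foxtrot=BASE -> take LEFT -> delta
Conflict count: 0

Answer: 0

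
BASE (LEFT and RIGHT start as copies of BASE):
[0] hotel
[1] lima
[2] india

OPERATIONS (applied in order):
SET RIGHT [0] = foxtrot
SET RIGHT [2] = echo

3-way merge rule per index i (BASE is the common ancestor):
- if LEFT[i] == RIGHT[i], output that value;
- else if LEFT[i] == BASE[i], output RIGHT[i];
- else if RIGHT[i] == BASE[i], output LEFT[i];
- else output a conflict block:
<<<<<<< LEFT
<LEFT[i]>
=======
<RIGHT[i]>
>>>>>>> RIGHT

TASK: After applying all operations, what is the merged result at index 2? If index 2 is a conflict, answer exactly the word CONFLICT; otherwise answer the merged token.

Answer: echo

Derivation:
Final LEFT:  [hotel, lima, india]
Final RIGHT: [foxtrot, lima, echo]
i=0: L=hotel=BASE, R=foxtrot -> take RIGHT -> foxtrot
i=1: L=lima R=lima -> agree -> lima
i=2: L=india=BASE, R=echo -> take RIGHT -> echo
Index 2 -> echo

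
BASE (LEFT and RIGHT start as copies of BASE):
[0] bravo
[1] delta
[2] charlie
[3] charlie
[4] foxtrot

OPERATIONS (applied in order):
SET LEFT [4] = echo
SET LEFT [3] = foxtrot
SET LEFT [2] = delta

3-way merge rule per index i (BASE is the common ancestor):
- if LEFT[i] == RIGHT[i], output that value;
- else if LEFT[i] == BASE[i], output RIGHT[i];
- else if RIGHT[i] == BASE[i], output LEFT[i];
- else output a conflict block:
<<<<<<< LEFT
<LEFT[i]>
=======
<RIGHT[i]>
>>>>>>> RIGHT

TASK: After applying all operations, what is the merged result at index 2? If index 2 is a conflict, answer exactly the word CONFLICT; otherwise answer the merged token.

Answer: delta

Derivation:
Final LEFT:  [bravo, delta, delta, foxtrot, echo]
Final RIGHT: [bravo, delta, charlie, charlie, foxtrot]
i=0: L=bravo R=bravo -> agree -> bravo
i=1: L=delta R=delta -> agree -> delta
i=2: L=delta, R=charlie=BASE -> take LEFT -> delta
i=3: L=foxtrot, R=charlie=BASE -> take LEFT -> foxtrot
i=4: L=echo, R=foxtrot=BASE -> take LEFT -> echo
Index 2 -> delta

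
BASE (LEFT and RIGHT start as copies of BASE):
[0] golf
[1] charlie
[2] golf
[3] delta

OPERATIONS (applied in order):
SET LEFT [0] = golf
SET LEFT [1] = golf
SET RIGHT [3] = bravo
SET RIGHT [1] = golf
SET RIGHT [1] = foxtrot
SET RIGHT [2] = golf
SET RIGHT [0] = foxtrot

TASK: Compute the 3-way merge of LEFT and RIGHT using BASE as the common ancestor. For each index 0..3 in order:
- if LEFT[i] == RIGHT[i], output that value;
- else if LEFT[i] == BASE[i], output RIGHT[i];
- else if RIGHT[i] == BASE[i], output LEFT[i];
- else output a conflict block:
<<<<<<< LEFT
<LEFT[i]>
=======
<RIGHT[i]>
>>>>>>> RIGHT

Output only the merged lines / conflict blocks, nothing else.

Final LEFT:  [golf, golf, golf, delta]
Final RIGHT: [foxtrot, foxtrot, golf, bravo]
i=0: L=golf=BASE, R=foxtrot -> take RIGHT -> foxtrot
i=1: BASE=charlie L=golf R=foxtrot all differ -> CONFLICT
i=2: L=golf R=golf -> agree -> golf
i=3: L=delta=BASE, R=bravo -> take RIGHT -> bravo

Answer: foxtrot
<<<<<<< LEFT
golf
=======
foxtrot
>>>>>>> RIGHT
golf
bravo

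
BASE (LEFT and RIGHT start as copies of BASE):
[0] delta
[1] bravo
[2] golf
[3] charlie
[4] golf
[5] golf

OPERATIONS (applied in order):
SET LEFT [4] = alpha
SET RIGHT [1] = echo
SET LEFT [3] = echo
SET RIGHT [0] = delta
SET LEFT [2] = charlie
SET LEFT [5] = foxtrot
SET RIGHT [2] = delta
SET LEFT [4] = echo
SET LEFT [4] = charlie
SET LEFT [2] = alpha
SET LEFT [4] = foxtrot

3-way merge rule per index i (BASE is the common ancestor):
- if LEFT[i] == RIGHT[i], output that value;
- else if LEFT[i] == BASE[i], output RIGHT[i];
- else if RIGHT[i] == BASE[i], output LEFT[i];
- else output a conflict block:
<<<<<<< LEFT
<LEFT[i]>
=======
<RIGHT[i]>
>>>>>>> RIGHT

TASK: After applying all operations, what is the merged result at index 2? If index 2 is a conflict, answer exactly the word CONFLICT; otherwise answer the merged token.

Final LEFT:  [delta, bravo, alpha, echo, foxtrot, foxtrot]
Final RIGHT: [delta, echo, delta, charlie, golf, golf]
i=0: L=delta R=delta -> agree -> delta
i=1: L=bravo=BASE, R=echo -> take RIGHT -> echo
i=2: BASE=golf L=alpha R=delta all differ -> CONFLICT
i=3: L=echo, R=charlie=BASE -> take LEFT -> echo
i=4: L=foxtrot, R=golf=BASE -> take LEFT -> foxtrot
i=5: L=foxtrot, R=golf=BASE -> take LEFT -> foxtrot
Index 2 -> CONFLICT

Answer: CONFLICT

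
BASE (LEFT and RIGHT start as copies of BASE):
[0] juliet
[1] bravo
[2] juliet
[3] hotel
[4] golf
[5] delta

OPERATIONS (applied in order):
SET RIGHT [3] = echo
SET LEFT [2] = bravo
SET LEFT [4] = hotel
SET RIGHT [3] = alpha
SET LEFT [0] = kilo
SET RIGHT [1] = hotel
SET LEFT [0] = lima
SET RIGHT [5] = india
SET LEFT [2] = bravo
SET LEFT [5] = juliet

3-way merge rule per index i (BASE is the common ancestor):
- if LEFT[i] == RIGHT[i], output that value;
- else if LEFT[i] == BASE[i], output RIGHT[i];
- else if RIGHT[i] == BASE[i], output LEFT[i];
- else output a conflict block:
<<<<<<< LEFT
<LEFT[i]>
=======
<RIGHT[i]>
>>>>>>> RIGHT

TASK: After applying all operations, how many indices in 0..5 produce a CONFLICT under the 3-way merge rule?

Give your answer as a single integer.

Answer: 1

Derivation:
Final LEFT:  [lima, bravo, bravo, hotel, hotel, juliet]
Final RIGHT: [juliet, hotel, juliet, alpha, golf, india]
i=0: L=lima, R=juliet=BASE -> take LEFT -> lima
i=1: L=bravo=BASE, R=hotel -> take RIGHT -> hotel
i=2: L=bravo, R=juliet=BASE -> take LEFT -> bravo
i=3: L=hotel=BASE, R=alpha -> take RIGHT -> alpha
i=4: L=hotel, R=golf=BASE -> take LEFT -> hotel
i=5: BASE=delta L=juliet R=india all differ -> CONFLICT
Conflict count: 1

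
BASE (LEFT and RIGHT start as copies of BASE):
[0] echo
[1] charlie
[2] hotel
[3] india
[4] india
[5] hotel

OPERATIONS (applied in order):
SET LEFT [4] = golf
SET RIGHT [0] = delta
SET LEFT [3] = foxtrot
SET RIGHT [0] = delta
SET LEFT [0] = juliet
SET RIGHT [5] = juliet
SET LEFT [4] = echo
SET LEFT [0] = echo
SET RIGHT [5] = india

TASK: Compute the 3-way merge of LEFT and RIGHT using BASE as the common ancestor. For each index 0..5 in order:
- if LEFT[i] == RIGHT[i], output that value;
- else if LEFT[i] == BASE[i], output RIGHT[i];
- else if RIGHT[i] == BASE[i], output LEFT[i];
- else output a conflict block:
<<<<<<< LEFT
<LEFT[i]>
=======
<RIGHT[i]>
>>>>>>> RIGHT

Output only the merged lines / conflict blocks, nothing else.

Final LEFT:  [echo, charlie, hotel, foxtrot, echo, hotel]
Final RIGHT: [delta, charlie, hotel, india, india, india]
i=0: L=echo=BASE, R=delta -> take RIGHT -> delta
i=1: L=charlie R=charlie -> agree -> charlie
i=2: L=hotel R=hotel -> agree -> hotel
i=3: L=foxtrot, R=india=BASE -> take LEFT -> foxtrot
i=4: L=echo, R=india=BASE -> take LEFT -> echo
i=5: L=hotel=BASE, R=india -> take RIGHT -> india

Answer: delta
charlie
hotel
foxtrot
echo
india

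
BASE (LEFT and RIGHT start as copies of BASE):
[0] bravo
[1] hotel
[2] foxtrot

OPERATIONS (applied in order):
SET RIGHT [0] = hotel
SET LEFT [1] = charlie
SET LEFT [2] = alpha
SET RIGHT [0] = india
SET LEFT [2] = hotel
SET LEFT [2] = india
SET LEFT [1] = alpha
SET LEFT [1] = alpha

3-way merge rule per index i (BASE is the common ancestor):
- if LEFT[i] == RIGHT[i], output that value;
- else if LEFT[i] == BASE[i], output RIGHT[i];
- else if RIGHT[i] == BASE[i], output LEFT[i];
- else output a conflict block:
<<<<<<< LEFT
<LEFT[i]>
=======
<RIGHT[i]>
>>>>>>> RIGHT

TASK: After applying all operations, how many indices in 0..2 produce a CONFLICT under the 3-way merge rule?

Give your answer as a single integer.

Final LEFT:  [bravo, alpha, india]
Final RIGHT: [india, hotel, foxtrot]
i=0: L=bravo=BASE, R=india -> take RIGHT -> india
i=1: L=alpha, R=hotel=BASE -> take LEFT -> alpha
i=2: L=india, R=foxtrot=BASE -> take LEFT -> india
Conflict count: 0

Answer: 0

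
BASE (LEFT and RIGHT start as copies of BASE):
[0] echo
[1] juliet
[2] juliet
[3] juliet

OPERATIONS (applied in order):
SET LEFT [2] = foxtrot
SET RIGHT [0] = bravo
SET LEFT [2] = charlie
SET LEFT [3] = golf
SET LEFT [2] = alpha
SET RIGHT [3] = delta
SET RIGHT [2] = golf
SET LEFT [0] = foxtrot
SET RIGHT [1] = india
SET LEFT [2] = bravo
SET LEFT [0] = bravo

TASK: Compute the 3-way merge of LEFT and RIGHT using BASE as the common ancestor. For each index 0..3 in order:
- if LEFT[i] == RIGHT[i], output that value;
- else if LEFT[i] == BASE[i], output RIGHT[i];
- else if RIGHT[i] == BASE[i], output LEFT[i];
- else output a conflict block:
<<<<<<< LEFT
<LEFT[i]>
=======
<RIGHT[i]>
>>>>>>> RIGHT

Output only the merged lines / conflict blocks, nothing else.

Answer: bravo
india
<<<<<<< LEFT
bravo
=======
golf
>>>>>>> RIGHT
<<<<<<< LEFT
golf
=======
delta
>>>>>>> RIGHT

Derivation:
Final LEFT:  [bravo, juliet, bravo, golf]
Final RIGHT: [bravo, india, golf, delta]
i=0: L=bravo R=bravo -> agree -> bravo
i=1: L=juliet=BASE, R=india -> take RIGHT -> india
i=2: BASE=juliet L=bravo R=golf all differ -> CONFLICT
i=3: BASE=juliet L=golf R=delta all differ -> CONFLICT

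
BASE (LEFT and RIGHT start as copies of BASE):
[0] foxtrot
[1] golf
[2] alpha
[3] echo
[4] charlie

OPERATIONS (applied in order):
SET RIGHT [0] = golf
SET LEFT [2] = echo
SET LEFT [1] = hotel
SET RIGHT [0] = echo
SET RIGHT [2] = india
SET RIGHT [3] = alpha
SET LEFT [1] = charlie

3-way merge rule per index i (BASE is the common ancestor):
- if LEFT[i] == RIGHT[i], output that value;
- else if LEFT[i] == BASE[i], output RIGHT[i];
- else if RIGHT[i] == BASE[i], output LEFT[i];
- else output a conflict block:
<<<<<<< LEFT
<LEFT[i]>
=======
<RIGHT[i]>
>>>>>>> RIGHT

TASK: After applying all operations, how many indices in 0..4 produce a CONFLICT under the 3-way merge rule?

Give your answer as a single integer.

Final LEFT:  [foxtrot, charlie, echo, echo, charlie]
Final RIGHT: [echo, golf, india, alpha, charlie]
i=0: L=foxtrot=BASE, R=echo -> take RIGHT -> echo
i=1: L=charlie, R=golf=BASE -> take LEFT -> charlie
i=2: BASE=alpha L=echo R=india all differ -> CONFLICT
i=3: L=echo=BASE, R=alpha -> take RIGHT -> alpha
i=4: L=charlie R=charlie -> agree -> charlie
Conflict count: 1

Answer: 1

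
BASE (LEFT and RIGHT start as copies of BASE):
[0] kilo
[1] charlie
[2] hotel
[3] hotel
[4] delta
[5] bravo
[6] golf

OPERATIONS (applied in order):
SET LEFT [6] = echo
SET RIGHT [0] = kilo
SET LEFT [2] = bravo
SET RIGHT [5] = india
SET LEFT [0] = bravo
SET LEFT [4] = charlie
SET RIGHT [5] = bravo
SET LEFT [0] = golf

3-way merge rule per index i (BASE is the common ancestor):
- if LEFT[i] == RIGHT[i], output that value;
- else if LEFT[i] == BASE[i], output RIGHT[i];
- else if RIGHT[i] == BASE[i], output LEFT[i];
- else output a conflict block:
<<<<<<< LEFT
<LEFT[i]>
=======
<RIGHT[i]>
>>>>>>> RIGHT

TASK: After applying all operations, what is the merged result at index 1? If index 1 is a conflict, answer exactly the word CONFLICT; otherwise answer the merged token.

Final LEFT:  [golf, charlie, bravo, hotel, charlie, bravo, echo]
Final RIGHT: [kilo, charlie, hotel, hotel, delta, bravo, golf]
i=0: L=golf, R=kilo=BASE -> take LEFT -> golf
i=1: L=charlie R=charlie -> agree -> charlie
i=2: L=bravo, R=hotel=BASE -> take LEFT -> bravo
i=3: L=hotel R=hotel -> agree -> hotel
i=4: L=charlie, R=delta=BASE -> take LEFT -> charlie
i=5: L=bravo R=bravo -> agree -> bravo
i=6: L=echo, R=golf=BASE -> take LEFT -> echo
Index 1 -> charlie

Answer: charlie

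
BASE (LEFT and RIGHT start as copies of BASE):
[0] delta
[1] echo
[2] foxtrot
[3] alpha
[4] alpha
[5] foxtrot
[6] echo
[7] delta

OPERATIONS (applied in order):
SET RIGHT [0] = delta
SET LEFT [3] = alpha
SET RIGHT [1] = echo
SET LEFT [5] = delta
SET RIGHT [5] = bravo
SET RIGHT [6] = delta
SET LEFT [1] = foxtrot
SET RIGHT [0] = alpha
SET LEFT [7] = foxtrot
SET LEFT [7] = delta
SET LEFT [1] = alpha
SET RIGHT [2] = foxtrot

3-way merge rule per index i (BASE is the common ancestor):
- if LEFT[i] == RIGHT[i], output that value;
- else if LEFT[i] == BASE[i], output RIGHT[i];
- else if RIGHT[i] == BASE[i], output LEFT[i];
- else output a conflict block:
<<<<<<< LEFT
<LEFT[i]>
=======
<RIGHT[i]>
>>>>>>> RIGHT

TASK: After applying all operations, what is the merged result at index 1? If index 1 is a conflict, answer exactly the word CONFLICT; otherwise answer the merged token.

Final LEFT:  [delta, alpha, foxtrot, alpha, alpha, delta, echo, delta]
Final RIGHT: [alpha, echo, foxtrot, alpha, alpha, bravo, delta, delta]
i=0: L=delta=BASE, R=alpha -> take RIGHT -> alpha
i=1: L=alpha, R=echo=BASE -> take LEFT -> alpha
i=2: L=foxtrot R=foxtrot -> agree -> foxtrot
i=3: L=alpha R=alpha -> agree -> alpha
i=4: L=alpha R=alpha -> agree -> alpha
i=5: BASE=foxtrot L=delta R=bravo all differ -> CONFLICT
i=6: L=echo=BASE, R=delta -> take RIGHT -> delta
i=7: L=delta R=delta -> agree -> delta
Index 1 -> alpha

Answer: alpha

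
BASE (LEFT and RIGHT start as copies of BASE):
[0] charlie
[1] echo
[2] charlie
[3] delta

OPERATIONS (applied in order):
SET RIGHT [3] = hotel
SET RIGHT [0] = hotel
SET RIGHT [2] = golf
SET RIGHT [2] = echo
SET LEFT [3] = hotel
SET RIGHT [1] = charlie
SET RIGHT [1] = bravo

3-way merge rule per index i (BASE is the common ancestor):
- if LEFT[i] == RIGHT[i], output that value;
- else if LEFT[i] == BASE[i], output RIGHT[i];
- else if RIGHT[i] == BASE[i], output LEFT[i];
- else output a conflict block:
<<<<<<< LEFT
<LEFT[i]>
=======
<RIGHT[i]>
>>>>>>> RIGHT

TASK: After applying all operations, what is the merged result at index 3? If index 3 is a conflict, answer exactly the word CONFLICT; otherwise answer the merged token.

Answer: hotel

Derivation:
Final LEFT:  [charlie, echo, charlie, hotel]
Final RIGHT: [hotel, bravo, echo, hotel]
i=0: L=charlie=BASE, R=hotel -> take RIGHT -> hotel
i=1: L=echo=BASE, R=bravo -> take RIGHT -> bravo
i=2: L=charlie=BASE, R=echo -> take RIGHT -> echo
i=3: L=hotel R=hotel -> agree -> hotel
Index 3 -> hotel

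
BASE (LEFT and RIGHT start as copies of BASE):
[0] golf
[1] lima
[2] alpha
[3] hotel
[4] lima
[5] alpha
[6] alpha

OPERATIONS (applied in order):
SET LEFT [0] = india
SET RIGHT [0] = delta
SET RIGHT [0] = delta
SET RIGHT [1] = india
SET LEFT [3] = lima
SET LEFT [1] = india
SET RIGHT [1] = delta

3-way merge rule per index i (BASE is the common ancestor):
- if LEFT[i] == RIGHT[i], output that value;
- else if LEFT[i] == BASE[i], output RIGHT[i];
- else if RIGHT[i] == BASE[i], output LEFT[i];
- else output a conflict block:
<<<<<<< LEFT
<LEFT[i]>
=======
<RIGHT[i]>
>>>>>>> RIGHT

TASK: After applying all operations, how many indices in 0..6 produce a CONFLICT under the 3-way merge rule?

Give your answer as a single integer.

Final LEFT:  [india, india, alpha, lima, lima, alpha, alpha]
Final RIGHT: [delta, delta, alpha, hotel, lima, alpha, alpha]
i=0: BASE=golf L=india R=delta all differ -> CONFLICT
i=1: BASE=lima L=india R=delta all differ -> CONFLICT
i=2: L=alpha R=alpha -> agree -> alpha
i=3: L=lima, R=hotel=BASE -> take LEFT -> lima
i=4: L=lima R=lima -> agree -> lima
i=5: L=alpha R=alpha -> agree -> alpha
i=6: L=alpha R=alpha -> agree -> alpha
Conflict count: 2

Answer: 2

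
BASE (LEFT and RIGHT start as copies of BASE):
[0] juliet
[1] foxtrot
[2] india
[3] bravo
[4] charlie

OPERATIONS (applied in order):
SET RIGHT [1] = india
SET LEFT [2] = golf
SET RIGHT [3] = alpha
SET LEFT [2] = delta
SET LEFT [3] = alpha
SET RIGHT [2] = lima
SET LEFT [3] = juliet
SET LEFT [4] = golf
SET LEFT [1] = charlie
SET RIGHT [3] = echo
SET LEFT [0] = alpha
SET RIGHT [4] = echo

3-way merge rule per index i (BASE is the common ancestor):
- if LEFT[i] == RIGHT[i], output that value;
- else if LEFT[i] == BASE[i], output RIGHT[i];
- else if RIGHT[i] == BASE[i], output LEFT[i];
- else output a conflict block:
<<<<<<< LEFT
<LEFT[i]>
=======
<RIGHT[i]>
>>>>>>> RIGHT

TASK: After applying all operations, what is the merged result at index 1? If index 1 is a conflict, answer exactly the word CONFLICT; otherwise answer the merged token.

Final LEFT:  [alpha, charlie, delta, juliet, golf]
Final RIGHT: [juliet, india, lima, echo, echo]
i=0: L=alpha, R=juliet=BASE -> take LEFT -> alpha
i=1: BASE=foxtrot L=charlie R=india all differ -> CONFLICT
i=2: BASE=india L=delta R=lima all differ -> CONFLICT
i=3: BASE=bravo L=juliet R=echo all differ -> CONFLICT
i=4: BASE=charlie L=golf R=echo all differ -> CONFLICT
Index 1 -> CONFLICT

Answer: CONFLICT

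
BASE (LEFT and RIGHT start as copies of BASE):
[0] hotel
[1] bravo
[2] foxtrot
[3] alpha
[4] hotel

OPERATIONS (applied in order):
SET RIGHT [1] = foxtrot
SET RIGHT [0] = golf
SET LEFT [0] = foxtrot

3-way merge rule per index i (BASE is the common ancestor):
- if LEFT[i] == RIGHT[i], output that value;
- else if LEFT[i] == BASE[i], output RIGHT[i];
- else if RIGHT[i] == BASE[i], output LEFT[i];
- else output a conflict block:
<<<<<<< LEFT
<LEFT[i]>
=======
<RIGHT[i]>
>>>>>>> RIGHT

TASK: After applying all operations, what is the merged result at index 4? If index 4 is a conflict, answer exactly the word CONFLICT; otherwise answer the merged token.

Final LEFT:  [foxtrot, bravo, foxtrot, alpha, hotel]
Final RIGHT: [golf, foxtrot, foxtrot, alpha, hotel]
i=0: BASE=hotel L=foxtrot R=golf all differ -> CONFLICT
i=1: L=bravo=BASE, R=foxtrot -> take RIGHT -> foxtrot
i=2: L=foxtrot R=foxtrot -> agree -> foxtrot
i=3: L=alpha R=alpha -> agree -> alpha
i=4: L=hotel R=hotel -> agree -> hotel
Index 4 -> hotel

Answer: hotel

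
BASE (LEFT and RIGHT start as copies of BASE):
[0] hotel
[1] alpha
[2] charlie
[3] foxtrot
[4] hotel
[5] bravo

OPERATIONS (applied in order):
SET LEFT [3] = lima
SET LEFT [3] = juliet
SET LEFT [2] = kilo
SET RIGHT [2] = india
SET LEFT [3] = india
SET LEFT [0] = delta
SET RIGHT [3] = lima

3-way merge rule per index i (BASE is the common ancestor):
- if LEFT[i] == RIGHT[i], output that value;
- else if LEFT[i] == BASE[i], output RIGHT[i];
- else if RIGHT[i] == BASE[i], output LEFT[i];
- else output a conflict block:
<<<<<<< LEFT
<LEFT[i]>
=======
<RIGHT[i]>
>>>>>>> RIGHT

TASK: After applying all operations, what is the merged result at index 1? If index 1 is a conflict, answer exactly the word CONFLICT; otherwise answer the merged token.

Final LEFT:  [delta, alpha, kilo, india, hotel, bravo]
Final RIGHT: [hotel, alpha, india, lima, hotel, bravo]
i=0: L=delta, R=hotel=BASE -> take LEFT -> delta
i=1: L=alpha R=alpha -> agree -> alpha
i=2: BASE=charlie L=kilo R=india all differ -> CONFLICT
i=3: BASE=foxtrot L=india R=lima all differ -> CONFLICT
i=4: L=hotel R=hotel -> agree -> hotel
i=5: L=bravo R=bravo -> agree -> bravo
Index 1 -> alpha

Answer: alpha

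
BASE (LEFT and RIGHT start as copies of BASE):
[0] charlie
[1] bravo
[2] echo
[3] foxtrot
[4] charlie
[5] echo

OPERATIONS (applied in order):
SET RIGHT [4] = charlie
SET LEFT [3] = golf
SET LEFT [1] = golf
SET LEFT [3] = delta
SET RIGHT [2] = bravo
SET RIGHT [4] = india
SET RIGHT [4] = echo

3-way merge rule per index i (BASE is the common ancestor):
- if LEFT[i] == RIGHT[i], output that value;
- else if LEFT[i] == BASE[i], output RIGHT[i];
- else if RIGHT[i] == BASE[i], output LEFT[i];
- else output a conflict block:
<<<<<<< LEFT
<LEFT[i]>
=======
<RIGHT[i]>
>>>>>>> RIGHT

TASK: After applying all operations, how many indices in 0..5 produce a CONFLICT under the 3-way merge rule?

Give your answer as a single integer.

Answer: 0

Derivation:
Final LEFT:  [charlie, golf, echo, delta, charlie, echo]
Final RIGHT: [charlie, bravo, bravo, foxtrot, echo, echo]
i=0: L=charlie R=charlie -> agree -> charlie
i=1: L=golf, R=bravo=BASE -> take LEFT -> golf
i=2: L=echo=BASE, R=bravo -> take RIGHT -> bravo
i=3: L=delta, R=foxtrot=BASE -> take LEFT -> delta
i=4: L=charlie=BASE, R=echo -> take RIGHT -> echo
i=5: L=echo R=echo -> agree -> echo
Conflict count: 0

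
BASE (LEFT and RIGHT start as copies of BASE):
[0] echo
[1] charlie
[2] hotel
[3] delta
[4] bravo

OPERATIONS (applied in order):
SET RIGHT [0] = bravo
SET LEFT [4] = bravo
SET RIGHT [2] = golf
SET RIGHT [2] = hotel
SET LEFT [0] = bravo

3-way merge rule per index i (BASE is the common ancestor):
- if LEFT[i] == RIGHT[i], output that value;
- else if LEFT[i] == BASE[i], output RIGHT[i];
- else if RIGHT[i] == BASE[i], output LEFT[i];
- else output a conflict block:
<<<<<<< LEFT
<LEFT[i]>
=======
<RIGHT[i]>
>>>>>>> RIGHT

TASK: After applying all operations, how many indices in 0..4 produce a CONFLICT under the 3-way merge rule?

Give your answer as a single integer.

Answer: 0

Derivation:
Final LEFT:  [bravo, charlie, hotel, delta, bravo]
Final RIGHT: [bravo, charlie, hotel, delta, bravo]
i=0: L=bravo R=bravo -> agree -> bravo
i=1: L=charlie R=charlie -> agree -> charlie
i=2: L=hotel R=hotel -> agree -> hotel
i=3: L=delta R=delta -> agree -> delta
i=4: L=bravo R=bravo -> agree -> bravo
Conflict count: 0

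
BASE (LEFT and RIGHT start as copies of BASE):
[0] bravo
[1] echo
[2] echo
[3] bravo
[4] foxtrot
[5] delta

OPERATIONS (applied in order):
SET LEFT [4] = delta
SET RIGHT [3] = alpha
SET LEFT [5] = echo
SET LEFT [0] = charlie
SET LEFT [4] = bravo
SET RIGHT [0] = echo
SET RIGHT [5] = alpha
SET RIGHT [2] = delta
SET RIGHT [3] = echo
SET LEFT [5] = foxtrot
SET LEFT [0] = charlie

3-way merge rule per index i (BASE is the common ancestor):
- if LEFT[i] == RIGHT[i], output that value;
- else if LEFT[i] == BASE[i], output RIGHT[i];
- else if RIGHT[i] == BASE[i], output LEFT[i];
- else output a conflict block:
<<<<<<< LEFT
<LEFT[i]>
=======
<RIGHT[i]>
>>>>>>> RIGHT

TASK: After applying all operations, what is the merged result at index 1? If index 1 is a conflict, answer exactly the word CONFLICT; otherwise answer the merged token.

Answer: echo

Derivation:
Final LEFT:  [charlie, echo, echo, bravo, bravo, foxtrot]
Final RIGHT: [echo, echo, delta, echo, foxtrot, alpha]
i=0: BASE=bravo L=charlie R=echo all differ -> CONFLICT
i=1: L=echo R=echo -> agree -> echo
i=2: L=echo=BASE, R=delta -> take RIGHT -> delta
i=3: L=bravo=BASE, R=echo -> take RIGHT -> echo
i=4: L=bravo, R=foxtrot=BASE -> take LEFT -> bravo
i=5: BASE=delta L=foxtrot R=alpha all differ -> CONFLICT
Index 1 -> echo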